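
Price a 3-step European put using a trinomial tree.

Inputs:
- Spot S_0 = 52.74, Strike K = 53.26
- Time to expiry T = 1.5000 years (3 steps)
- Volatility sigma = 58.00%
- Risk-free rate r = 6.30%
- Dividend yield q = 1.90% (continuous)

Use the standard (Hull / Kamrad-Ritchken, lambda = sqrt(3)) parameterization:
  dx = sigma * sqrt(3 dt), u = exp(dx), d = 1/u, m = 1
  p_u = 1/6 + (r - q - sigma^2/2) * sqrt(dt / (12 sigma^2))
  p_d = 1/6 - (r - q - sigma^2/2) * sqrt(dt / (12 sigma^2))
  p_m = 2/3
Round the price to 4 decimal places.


Answer: Price = V(0,0) = 11.2341

Derivation:
dt = T/N = 0.500000; dx = sigma*sqrt(3*dt) = 0.710352
u = exp(dx) = 2.034707; d = 1/u = 0.491471
p_u = 0.122956, p_m = 0.666667, p_d = 0.210377
Discount per step: exp(-r*dt) = 0.968991
Stock lattice S(k, j) with j the centered position index:
  k=0: S(0,+0) = 52.7400
  k=1: S(1,-1) = 25.9202; S(1,+0) = 52.7400; S(1,+1) = 107.3105
  k=2: S(2,-2) = 12.7390; S(2,-1) = 25.9202; S(2,+0) = 52.7400; S(2,+1) = 107.3105; S(2,+2) = 218.3454
  k=3: S(3,-3) = 6.2609; S(3,-2) = 12.7390; S(3,-1) = 25.9202; S(3,+0) = 52.7400; S(3,+1) = 107.3105; S(3,+2) = 218.3454; S(3,+3) = 444.2690
Terminal payoffs V(N, j) = max(K - S_T, 0):
  V(3,-3) = 46.999137; V(3,-2) = 40.520975; V(3,-1) = 27.339811; V(3,+0) = 0.520000; V(3,+1) = 0.000000; V(3,+2) = 0.000000; V(3,+3) = 0.000000
Backward induction: V(k, j) = exp(-r*dt) * [p_u * V(k+1, j+1) + p_m * V(k+1, j) + p_d * V(k+1, j-1)]
  V(2,-2) = exp(-r*dt) * [p_u*27.339811 + p_m*40.520975 + p_d*46.999137] = 39.014610
  V(2,-1) = exp(-r*dt) * [p_u*0.520000 + p_m*27.339811 + p_d*40.520975] = 25.983662
  V(2,+0) = exp(-r*dt) * [p_u*0.000000 + p_m*0.520000 + p_d*27.339811] = 5.909241
  V(2,+1) = exp(-r*dt) * [p_u*0.000000 + p_m*0.000000 + p_d*0.520000] = 0.106004
  V(2,+2) = exp(-r*dt) * [p_u*0.000000 + p_m*0.000000 + p_d*0.000000] = 0.000000
  V(1,-1) = exp(-r*dt) * [p_u*5.909241 + p_m*25.983662 + p_d*39.014610] = 25.442611
  V(1,+0) = exp(-r*dt) * [p_u*0.106004 + p_m*5.909241 + p_d*25.983662] = 9.126832
  V(1,+1) = exp(-r*dt) * [p_u*0.000000 + p_m*0.106004 + p_d*5.909241] = 1.273099
  V(0,+0) = exp(-r*dt) * [p_u*1.273099 + p_m*9.126832 + p_d*25.442611] = 11.234132


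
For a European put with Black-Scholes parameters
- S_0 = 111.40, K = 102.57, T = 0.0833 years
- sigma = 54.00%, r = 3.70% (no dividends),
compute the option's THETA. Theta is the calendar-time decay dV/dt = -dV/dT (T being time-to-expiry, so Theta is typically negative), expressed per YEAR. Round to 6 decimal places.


Answer: Theta = -32.938716

Derivation:
d1 = 0.6275710365; d2 = 0.4717176439
phi(d1) = 0.3276329880; exp(-qT) = 1.0000000000; exp(-rT) = 0.9969226448
Theta = -S*exp(-qT)*phi(d1)*sigma/(2*sqrt(T)) + r*K*exp(-rT)*N(-d2) - q*S*exp(-qT)*N(-d1)
N(-d1) = 0.2651424937; N(-d2) = 0.3185641708; sqrt(T) = 0.2886173938
Term 1 = -111.4000 * 1.0000000000 * 0.3276329880 * 0.5400 / (2 * 0.2886173938) = -34.1439747734
Term 2 = 0.0370 * 102.5700 * 0.9969226448 * 0.3185641708 = 1.2052592390
Term 3 = 0 (no dividend yield, q = 0)
Theta = -34.1439747734 + (1.2052592390) + (0.0000000000) = -32.938716


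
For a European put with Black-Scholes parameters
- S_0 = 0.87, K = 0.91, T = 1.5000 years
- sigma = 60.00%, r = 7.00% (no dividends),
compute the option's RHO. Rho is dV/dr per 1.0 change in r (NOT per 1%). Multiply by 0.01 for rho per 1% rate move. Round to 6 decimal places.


Answer: Rho = -0.752665

Derivation:
d1 = 0.4491392723; d2 = -0.2857076506
phi(d1) = 0.3606664979; exp(-qT) = 1.0000000000; exp(-rT) = 0.9003245226
N(-d2) = 0.6124489777
Rho = -K*T*exp(-rT)*N(-d2) = -0.9100 * 1.5000 * 0.9003245226 * 0.6124489777 = -0.752665


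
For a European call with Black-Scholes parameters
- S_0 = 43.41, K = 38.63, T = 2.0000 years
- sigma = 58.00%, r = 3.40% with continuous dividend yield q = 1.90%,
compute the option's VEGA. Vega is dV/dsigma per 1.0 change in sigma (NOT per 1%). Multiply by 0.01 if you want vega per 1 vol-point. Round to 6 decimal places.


d1 = 0.5889232124; d2 = -0.2313206538
phi(d1) = 0.3354260352; exp(-qT) = 0.9627129409; exp(-rT) = 0.9342604736
Vega = S * exp(-qT) * phi(d1) * sqrt(T) = 43.4100 * 0.9627129409 * 0.3354260352 * 1.4142135624 = 19.824323

Answer: Vega = 19.824323


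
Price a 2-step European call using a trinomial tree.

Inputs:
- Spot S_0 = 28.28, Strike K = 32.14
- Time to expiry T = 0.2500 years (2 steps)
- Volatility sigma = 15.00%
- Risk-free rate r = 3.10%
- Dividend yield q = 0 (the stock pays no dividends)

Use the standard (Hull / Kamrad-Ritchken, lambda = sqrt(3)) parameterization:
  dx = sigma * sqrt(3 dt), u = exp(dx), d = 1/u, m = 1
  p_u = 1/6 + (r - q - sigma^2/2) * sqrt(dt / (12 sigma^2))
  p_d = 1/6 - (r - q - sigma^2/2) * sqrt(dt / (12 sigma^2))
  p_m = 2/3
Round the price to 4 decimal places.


dt = T/N = 0.125000; dx = sigma*sqrt(3*dt) = 0.091856
u = exp(dx) = 1.096207; d = 1/u = 0.912237
p_u = 0.180105, p_m = 0.666667, p_d = 0.153228
Discount per step: exp(-r*dt) = 0.996132
Stock lattice S(k, j) with j the centered position index:
  k=0: S(0,+0) = 28.2800
  k=1: S(1,-1) = 25.7981; S(1,+0) = 28.2800; S(1,+1) = 31.0007
  k=2: S(2,-2) = 23.5339; S(2,-1) = 25.7981; S(2,+0) = 28.2800; S(2,+1) = 31.0007; S(2,+2) = 33.9832
Terminal payoffs V(N, j) = max(S_T - K, 0):
  V(2,-2) = 0.000000; V(2,-1) = 0.000000; V(2,+0) = 0.000000; V(2,+1) = 0.000000; V(2,+2) = 1.843210
Backward induction: V(k, j) = exp(-r*dt) * [p_u * V(k+1, j+1) + p_m * V(k+1, j) + p_d * V(k+1, j-1)]
  V(1,-1) = exp(-r*dt) * [p_u*0.000000 + p_m*0.000000 + p_d*0.000000] = 0.000000
  V(1,+0) = exp(-r*dt) * [p_u*0.000000 + p_m*0.000000 + p_d*0.000000] = 0.000000
  V(1,+1) = exp(-r*dt) * [p_u*1.843210 + p_m*0.000000 + p_d*0.000000] = 0.330687
  V(0,+0) = exp(-r*dt) * [p_u*0.330687 + p_m*0.000000 + p_d*0.000000] = 0.059328

Answer: Price = V(0,0) = 0.0593


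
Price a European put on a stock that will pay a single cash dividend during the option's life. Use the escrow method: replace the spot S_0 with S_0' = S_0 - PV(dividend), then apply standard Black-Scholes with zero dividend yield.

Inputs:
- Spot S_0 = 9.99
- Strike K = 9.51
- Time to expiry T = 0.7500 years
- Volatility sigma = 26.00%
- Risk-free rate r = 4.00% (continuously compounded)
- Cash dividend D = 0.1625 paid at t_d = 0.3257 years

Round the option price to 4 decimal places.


Answer: Price = 0.5870

Derivation:
PV(D) = D * exp(-r * t_d) = 0.1625 * 0.98705650 = 0.16039668
S_0' = S_0 - PV(D) = 9.9900 - 0.16039668 = 9.82960332
d1 = (ln(S_0'/K) + (r + sigma^2/2)*T) / (sigma*sqrt(T)) = 0.39261907
d2 = d1 - sigma*sqrt(T) = 0.16745246
exp(-rT) = 0.97044553
N(-d1) = 0.34730043; N(-d2) = 0.43350702
P = K * exp(-rT) * N(-d2) - S_0' * N(-d1) = 9.5100 * 0.97044553 * 0.43350702 - 9.82960332 * 0.34730043 = 0.5870


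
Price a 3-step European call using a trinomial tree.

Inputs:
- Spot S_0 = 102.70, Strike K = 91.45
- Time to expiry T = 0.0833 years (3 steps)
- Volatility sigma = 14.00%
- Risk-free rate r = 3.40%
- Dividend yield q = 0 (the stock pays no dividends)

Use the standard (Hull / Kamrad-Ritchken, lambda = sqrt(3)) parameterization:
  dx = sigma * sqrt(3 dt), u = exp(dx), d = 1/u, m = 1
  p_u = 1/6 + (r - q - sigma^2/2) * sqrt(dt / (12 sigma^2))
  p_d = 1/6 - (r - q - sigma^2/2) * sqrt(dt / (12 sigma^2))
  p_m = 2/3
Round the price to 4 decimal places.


dt = T/N = 0.027767; dx = sigma*sqrt(3*dt) = 0.040406
u = exp(dx) = 1.041234; d = 1/u = 0.960399
p_u = 0.174982, p_m = 0.666667, p_d = 0.158352
Discount per step: exp(-r*dt) = 0.999056
Stock lattice S(k, j) with j the centered position index:
  k=0: S(0,+0) = 102.7000
  k=1: S(1,-1) = 98.6330; S(1,+0) = 102.7000; S(1,+1) = 106.9347
  k=2: S(2,-2) = 94.7270; S(2,-1) = 98.6330; S(2,+0) = 102.7000; S(2,+1) = 106.9347; S(2,+2) = 111.3441
  k=3: S(3,-3) = 90.9757; S(3,-2) = 94.7270; S(3,-1) = 98.6330; S(3,+0) = 102.7000; S(3,+1) = 106.9347; S(3,+2) = 111.3441; S(3,+3) = 115.9352
Terminal payoffs V(N, j) = max(S_T - K, 0):
  V(3,-3) = 0.000000; V(3,-2) = 3.277017; V(3,-1) = 7.182979; V(3,+0) = 11.250000; V(3,+1) = 15.484720; V(3,+2) = 19.894053; V(3,+3) = 24.485201
Backward induction: V(k, j) = exp(-r*dt) * [p_u * V(k+1, j+1) + p_m * V(k+1, j) + p_d * V(k+1, j-1)]
  V(2,-2) = exp(-r*dt) * [p_u*7.182979 + p_m*3.277017 + p_d*0.000000] = 3.438319
  V(2,-1) = exp(-r*dt) * [p_u*11.250000 + p_m*7.182979 + p_d*3.277017] = 7.269251
  V(2,+0) = exp(-r*dt) * [p_u*15.484720 + p_m*11.250000 + p_d*7.182979] = 11.336271
  V(2,+1) = exp(-r*dt) * [p_u*19.894053 + p_m*15.484720 + p_d*11.250000] = 15.570990
  V(2,+2) = exp(-r*dt) * [p_u*24.485201 + p_m*19.894053 + p_d*15.484720] = 19.980322
  V(1,-1) = exp(-r*dt) * [p_u*11.336271 + p_m*7.269251 + p_d*3.438319] = 7.367312
  V(1,+0) = exp(-r*dt) * [p_u*15.570990 + p_m*11.336271 + p_d*7.269251] = 11.422461
  V(1,+1) = exp(-r*dt) * [p_u*19.980322 + p_m*15.570990 + p_d*11.336271] = 15.657178
  V(0,+0) = exp(-r*dt) * [p_u*15.657178 + p_m*11.422461 + p_d*7.367312] = 11.510447

Answer: Price = V(0,0) = 11.5104


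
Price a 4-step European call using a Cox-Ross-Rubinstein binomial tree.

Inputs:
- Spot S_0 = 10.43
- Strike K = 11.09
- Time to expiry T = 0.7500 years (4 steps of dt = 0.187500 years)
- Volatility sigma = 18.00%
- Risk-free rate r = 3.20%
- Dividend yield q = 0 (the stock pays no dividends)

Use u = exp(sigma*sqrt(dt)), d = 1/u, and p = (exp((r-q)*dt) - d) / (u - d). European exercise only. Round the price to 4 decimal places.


Answer: Price = V(0,0) = 0.5125

Derivation:
dt = T/N = 0.187500
u = exp(sigma*sqrt(dt)) = 1.081060; d = 1/u = 0.925018
p = (exp((r-q)*dt) - d) / (u - d) = 0.519091
Discount per step: exp(-r*dt) = 0.994018
Stock lattice S(k, i) with i counting down-moves:
  k=0: S(0,0) = 10.4300
  k=1: S(1,0) = 11.2755; S(1,1) = 9.6479
  k=2: S(2,0) = 12.1895; S(2,1) = 10.4300; S(2,2) = 8.9245
  k=3: S(3,0) = 13.1775; S(3,1) = 11.2755; S(3,2) = 9.6479; S(3,3) = 8.2553
  k=4: S(4,0) = 14.2457; S(4,1) = 12.1895; S(4,2) = 10.4300; S(4,3) = 8.9245; S(4,4) = 7.6363
Terminal payoffs V(N, i) = max(S_T - K, 0):
  V(4,0) = 3.155704; V(4,1) = 1.099450; V(4,2) = 0.000000; V(4,3) = 0.000000; V(4,4) = 0.000000
Backward induction: V(k, i) = exp(-r*dt) * [p * V(k+1, i) + (1-p) * V(k+1, i+1)].
  V(3,0) = exp(-r*dt) * [p*3.155704 + (1-p)*1.099450] = 2.153871
  V(3,1) = exp(-r*dt) * [p*1.099450 + (1-p)*0.000000] = 0.567301
  V(3,2) = exp(-r*dt) * [p*0.000000 + (1-p)*0.000000] = 0.000000
  V(3,3) = exp(-r*dt) * [p*0.000000 + (1-p)*0.000000] = 0.000000
  V(2,0) = exp(-r*dt) * [p*2.153871 + (1-p)*0.567301] = 1.382555
  V(2,1) = exp(-r*dt) * [p*0.567301 + (1-p)*0.000000] = 0.292719
  V(2,2) = exp(-r*dt) * [p*0.000000 + (1-p)*0.000000] = 0.000000
  V(1,0) = exp(-r*dt) * [p*1.382555 + (1-p)*0.292719] = 0.853308
  V(1,1) = exp(-r*dt) * [p*0.292719 + (1-p)*0.000000] = 0.151039
  V(0,0) = exp(-r*dt) * [p*0.853308 + (1-p)*0.151039] = 0.512496


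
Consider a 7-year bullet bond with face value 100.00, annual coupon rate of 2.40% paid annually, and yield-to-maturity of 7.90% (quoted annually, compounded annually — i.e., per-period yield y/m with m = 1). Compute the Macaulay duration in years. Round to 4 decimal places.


Coupon per period c = face * coupon_rate / m = 2.400000
Periods per year m = 1; per-period yield y/m = 0.079000
Number of cashflows N = 7
Cashflows (t years, CF_t, discount factor 1/(1+y/m)^(m*t), PV):
  t = 1.0000: CF_t = 2.400000, DF = 0.926784, PV = 2.224282
  t = 2.0000: CF_t = 2.400000, DF = 0.858929, PV = 2.061429
  t = 3.0000: CF_t = 2.400000, DF = 0.796041, PV = 1.910499
  t = 4.0000: CF_t = 2.400000, DF = 0.737758, PV = 1.770620
  t = 5.0000: CF_t = 2.400000, DF = 0.683743, PV = 1.640983
  t = 6.0000: CF_t = 2.400000, DF = 0.633682, PV = 1.520837
  t = 7.0000: CF_t = 102.400000, DF = 0.587286, PV = 60.138120
Price P = sum_t PV_t = 71.266769
Macaulay numerator sum_t t * PV_t:
  t * PV_t at t = 1.0000: 2.224282
  t * PV_t at t = 2.0000: 4.122858
  t * PV_t at t = 3.0000: 5.731498
  t * PV_t at t = 4.0000: 7.082482
  t * PV_t at t = 5.0000: 8.204914
  t * PV_t at t = 6.0000: 9.125020
  t * PV_t at t = 7.0000: 420.966837
Macaulay duration D = (sum_t t * PV_t) / P = 457.457890 / 71.266769 = 6.418951

Answer: Macaulay duration = 6.4190 years


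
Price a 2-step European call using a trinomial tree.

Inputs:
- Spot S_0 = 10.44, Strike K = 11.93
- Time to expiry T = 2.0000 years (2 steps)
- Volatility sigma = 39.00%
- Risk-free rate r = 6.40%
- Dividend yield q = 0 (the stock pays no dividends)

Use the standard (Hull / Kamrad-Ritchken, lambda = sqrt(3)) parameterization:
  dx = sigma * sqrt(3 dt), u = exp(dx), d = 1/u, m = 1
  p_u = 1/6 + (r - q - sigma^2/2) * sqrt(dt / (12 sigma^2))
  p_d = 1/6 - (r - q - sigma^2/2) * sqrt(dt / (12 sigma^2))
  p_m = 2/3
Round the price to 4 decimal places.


Answer: Price = V(0,0) = 2.2101

Derivation:
dt = T/N = 1.000000; dx = sigma*sqrt(3*dt) = 0.675500
u = exp(dx) = 1.965015; d = 1/u = 0.508902
p_u = 0.157747, p_m = 0.666667, p_d = 0.175586
Discount per step: exp(-r*dt) = 0.938005
Stock lattice S(k, j) with j the centered position index:
  k=0: S(0,+0) = 10.4400
  k=1: S(1,-1) = 5.3129; S(1,+0) = 10.4400; S(1,+1) = 20.5148
  k=2: S(2,-2) = 2.7038; S(2,-1) = 5.3129; S(2,+0) = 10.4400; S(2,+1) = 20.5148; S(2,+2) = 40.3118
Terminal payoffs V(N, j) = max(S_T - K, 0):
  V(2,-2) = 0.000000; V(2,-1) = 0.000000; V(2,+0) = 0.000000; V(2,+1) = 8.584755; V(2,+2) = 28.381799
Backward induction: V(k, j) = exp(-r*dt) * [p_u * V(k+1, j+1) + p_m * V(k+1, j) + p_d * V(k+1, j-1)]
  V(1,-1) = exp(-r*dt) * [p_u*0.000000 + p_m*0.000000 + p_d*0.000000] = 0.000000
  V(1,+0) = exp(-r*dt) * [p_u*8.584755 + p_m*0.000000 + p_d*0.000000] = 1.270267
  V(1,+1) = exp(-r*dt) * [p_u*28.381799 + p_m*8.584755 + p_d*0.000000] = 9.567955
  V(0,+0) = exp(-r*dt) * [p_u*9.567955 + p_m*1.270267 + p_d*0.000000] = 2.210094


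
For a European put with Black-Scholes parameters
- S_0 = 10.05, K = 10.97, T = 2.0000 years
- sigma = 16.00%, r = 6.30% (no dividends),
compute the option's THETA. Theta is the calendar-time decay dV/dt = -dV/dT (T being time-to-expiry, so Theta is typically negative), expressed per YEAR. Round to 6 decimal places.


Answer: Theta = 0.072986

Derivation:
d1 = 0.2828796598; d2 = 0.0566054898
phi(d1) = 0.3832955240; exp(-qT) = 1.0000000000; exp(-rT) = 0.8816148468
Theta = -S*exp(-qT)*phi(d1)*sigma/(2*sqrt(T)) + r*K*exp(-rT)*N(-d2) - q*S*exp(-qT)*N(-d1)
N(-d1) = 0.3886345436; N(-d2) = 0.4774297307; sqrt(T) = 1.4142135624
Term 1 = -10.0500 * 1.0000000000 * 0.3832955240 * 0.1600 / (2 * 1.4142135624) = -0.2179088148
Term 2 = 0.0630 * 10.9700 * 0.8816148468 * 0.4774297307 = 0.2908945150
Term 3 = 0 (no dividend yield, q = 0)
Theta = -0.2179088148 + (0.2908945150) + (0.0000000000) = 0.072986


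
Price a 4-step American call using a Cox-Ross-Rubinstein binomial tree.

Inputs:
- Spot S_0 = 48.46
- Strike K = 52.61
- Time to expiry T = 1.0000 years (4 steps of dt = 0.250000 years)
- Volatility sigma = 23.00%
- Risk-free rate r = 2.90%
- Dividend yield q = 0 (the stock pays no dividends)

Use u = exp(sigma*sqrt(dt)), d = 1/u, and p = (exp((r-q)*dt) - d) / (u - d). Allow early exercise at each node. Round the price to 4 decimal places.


Answer: Price = V(0,0) = 3.5589

Derivation:
dt = T/N = 0.250000
u = exp(sigma*sqrt(dt)) = 1.121873; d = 1/u = 0.891366
p = (exp((r-q)*dt) - d) / (u - d) = 0.502848
Discount per step: exp(-r*dt) = 0.992776
Stock lattice S(k, i) with i counting down-moves:
  k=0: S(0,0) = 48.4600
  k=1: S(1,0) = 54.3660; S(1,1) = 43.1956
  k=2: S(2,0) = 60.9918; S(2,1) = 48.4600; S(2,2) = 38.5031
  k=3: S(3,0) = 68.4250; S(3,1) = 54.3660; S(3,2) = 43.1956; S(3,3) = 34.3204
  k=4: S(4,0) = 76.7642; S(4,1) = 60.9918; S(4,2) = 48.4600; S(4,3) = 38.5031; S(4,4) = 30.5920
Terminal payoffs V(N, i) = max(S_T - K, 0):
  V(4,0) = 24.154225; V(4,1) = 8.381756; V(4,2) = 0.000000; V(4,3) = 0.000000; V(4,4) = 0.000000
Backward induction: V(k, i) = exp(-r*dt) * [p * V(k+1, i) + (1-p) * V(k+1, i+1)]; then take max(V_cont, immediate exercise) for American.
  V(3,0) = exp(-r*dt) * [p*24.154225 + (1-p)*8.381756] = 16.195075; exercise = 15.815032; V(3,0) = max -> 16.195075
  V(3,1) = exp(-r*dt) * [p*8.381756 + (1-p)*0.000000] = 4.184306; exercise = 1.755987; V(3,1) = max -> 4.184306
  V(3,2) = exp(-r*dt) * [p*0.000000 + (1-p)*0.000000] = 0.000000; exercise = 0.000000; V(3,2) = max -> 0.000000
  V(3,3) = exp(-r*dt) * [p*0.000000 + (1-p)*0.000000] = 0.000000; exercise = 0.000000; V(3,3) = max -> 0.000000
  V(2,0) = exp(-r*dt) * [p*16.195075 + (1-p)*4.184306] = 10.150045; exercise = 8.381756; V(2,0) = max -> 10.150045
  V(2,1) = exp(-r*dt) * [p*4.184306 + (1-p)*0.000000] = 2.088872; exercise = 0.000000; V(2,1) = max -> 2.088872
  V(2,2) = exp(-r*dt) * [p*0.000000 + (1-p)*0.000000] = 0.000000; exercise = 0.000000; V(2,2) = max -> 0.000000
  V(1,0) = exp(-r*dt) * [p*10.150045 + (1-p)*2.088872] = 6.098048; exercise = 1.755987; V(1,0) = max -> 6.098048
  V(1,1) = exp(-r*dt) * [p*2.088872 + (1-p)*0.000000] = 1.042798; exercise = 0.000000; V(1,1) = max -> 1.042798
  V(0,0) = exp(-r*dt) * [p*6.098048 + (1-p)*1.042798] = 3.558926; exercise = 0.000000; V(0,0) = max -> 3.558926


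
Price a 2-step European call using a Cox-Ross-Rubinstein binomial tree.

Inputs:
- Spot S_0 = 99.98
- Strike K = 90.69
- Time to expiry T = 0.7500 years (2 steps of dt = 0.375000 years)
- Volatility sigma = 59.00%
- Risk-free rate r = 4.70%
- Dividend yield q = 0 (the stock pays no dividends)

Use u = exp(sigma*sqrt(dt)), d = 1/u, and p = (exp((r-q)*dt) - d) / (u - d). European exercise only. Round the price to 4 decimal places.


Answer: Price = V(0,0) = 25.4333

Derivation:
dt = T/N = 0.375000
u = exp(sigma*sqrt(dt)) = 1.435194; d = 1/u = 0.696770
p = (exp((r-q)*dt) - d) / (u - d) = 0.434725
Discount per step: exp(-r*dt) = 0.982529
Stock lattice S(k, i) with i counting down-moves:
  k=0: S(0,0) = 99.9800
  k=1: S(1,0) = 143.4907; S(1,1) = 69.6631
  k=2: S(2,0) = 205.9369; S(2,1) = 99.9800; S(2,2) = 48.5392
Terminal payoffs V(N, i) = max(S_T - K, 0):
  V(2,0) = 115.246865; V(2,1) = 9.290000; V(2,2) = 0.000000
Backward induction: V(k, i) = exp(-r*dt) * [p * V(k+1, i) + (1-p) * V(k+1, i+1)].
  V(1,0) = exp(-r*dt) * [p*115.246865 + (1-p)*9.290000] = 54.385061
  V(1,1) = exp(-r*dt) * [p*9.290000 + (1-p)*0.000000] = 3.968038
  V(0,0) = exp(-r*dt) * [p*54.385061 + (1-p)*3.968038] = 25.433341


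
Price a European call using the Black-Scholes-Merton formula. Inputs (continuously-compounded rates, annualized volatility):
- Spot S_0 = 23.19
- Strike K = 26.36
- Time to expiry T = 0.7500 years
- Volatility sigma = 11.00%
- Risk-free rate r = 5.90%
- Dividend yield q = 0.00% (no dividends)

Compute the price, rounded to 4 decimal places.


Answer: Price = 0.2396

Derivation:
d1 = (ln(S/K) + (r - q + 0.5*sigma^2) * T) / (sigma * sqrt(T)) = -0.83284412
d2 = d1 - sigma * sqrt(T) = -0.92810692
exp(-rT) = 0.95671475; exp(-qT) = 1.00000000
C = S_0 * exp(-qT) * N(d1) - K * exp(-rT) * N(d2)
N(d1) = 0.20246632; N(d2) = 0.17667606
C = 23.1900 * 1.00000000 * 0.20246632 - 26.3600 * 0.95671475 * 0.17667606 = 0.2396


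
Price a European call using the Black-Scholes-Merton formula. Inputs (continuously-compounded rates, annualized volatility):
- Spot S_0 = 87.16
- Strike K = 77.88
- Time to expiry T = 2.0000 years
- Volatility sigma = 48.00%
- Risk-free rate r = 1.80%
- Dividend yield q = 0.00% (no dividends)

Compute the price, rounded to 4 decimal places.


Answer: Price = 28.0704

Derivation:
d1 = (ln(S/K) + (r - q + 0.5*sigma^2) * T) / (sigma * sqrt(T)) = 0.55828486
d2 = d1 - sigma * sqrt(T) = -0.12053765
exp(-rT) = 0.96464029; exp(-qT) = 1.00000000
C = S_0 * exp(-qT) * N(d1) - K * exp(-rT) * N(d2)
N(d1) = 0.71167506; N(d2) = 0.45202863
C = 87.1600 * 1.00000000 * 0.71167506 - 77.8800 * 0.96464029 * 0.45202863 = 28.0704


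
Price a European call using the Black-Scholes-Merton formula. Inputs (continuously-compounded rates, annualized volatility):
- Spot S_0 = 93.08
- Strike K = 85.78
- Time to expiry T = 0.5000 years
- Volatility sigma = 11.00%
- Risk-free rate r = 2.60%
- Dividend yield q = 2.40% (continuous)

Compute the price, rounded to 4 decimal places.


d1 = (ln(S/K) + (r - q + 0.5*sigma^2) * T) / (sigma * sqrt(T)) = 1.10178112
d2 = d1 - sigma * sqrt(T) = 1.02399938
exp(-rT) = 0.98708414; exp(-qT) = 0.98807171
C = S_0 * exp(-qT) * N(d1) - K * exp(-rT) * N(d2)
N(d1) = 0.86472158; N(d2) = 0.84708222
C = 93.0800 * 0.98807171 * 0.86472158 - 85.7800 * 0.98708414 * 0.84708222 = 7.8040

Answer: Price = 7.8040


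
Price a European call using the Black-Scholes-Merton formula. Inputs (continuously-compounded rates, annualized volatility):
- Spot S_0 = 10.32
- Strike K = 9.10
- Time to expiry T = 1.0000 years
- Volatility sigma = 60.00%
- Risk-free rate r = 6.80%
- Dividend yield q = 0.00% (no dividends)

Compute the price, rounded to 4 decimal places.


Answer: Price = 3.2394

Derivation:
d1 = (ln(S/K) + (r - q + 0.5*sigma^2) * T) / (sigma * sqrt(T)) = 0.62301558
d2 = d1 - sigma * sqrt(T) = 0.02301558
exp(-rT) = 0.93426047; exp(-qT) = 1.00000000
C = S_0 * exp(-qT) * N(d1) - K * exp(-rT) * N(d2)
N(d1) = 0.73336286; N(d2) = 0.50918108
C = 10.3200 * 1.00000000 * 0.73336286 - 9.1000 * 0.93426047 * 0.50918108 = 3.2394


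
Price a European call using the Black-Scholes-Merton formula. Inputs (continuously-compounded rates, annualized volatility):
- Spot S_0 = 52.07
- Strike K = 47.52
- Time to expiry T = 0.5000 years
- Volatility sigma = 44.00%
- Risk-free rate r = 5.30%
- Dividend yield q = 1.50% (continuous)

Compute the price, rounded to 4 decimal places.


d1 = (ln(S/K) + (r - q + 0.5*sigma^2) * T) / (sigma * sqrt(T)) = 0.51052561
d2 = d1 - sigma * sqrt(T) = 0.19939862
exp(-rT) = 0.97384804; exp(-qT) = 0.99252805
C = S_0 * exp(-qT) * N(d1) - K * exp(-rT) * N(d2)
N(d1) = 0.69515836; N(d2) = 0.57902453
C = 52.0700 * 0.99252805 * 0.69515836 - 47.5200 * 0.97384804 * 0.57902453 = 9.1308

Answer: Price = 9.1308


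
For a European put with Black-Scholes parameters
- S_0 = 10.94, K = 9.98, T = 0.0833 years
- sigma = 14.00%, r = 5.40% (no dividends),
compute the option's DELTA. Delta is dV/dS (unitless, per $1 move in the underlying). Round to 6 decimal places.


Answer: Delta = -0.008097

Derivation:
d1 = 2.4044993416; d2 = 2.3640929065
phi(d1) = 0.0221537815; exp(-qT) = 1.0000000000; exp(-rT) = 0.9955119017
N(-d1) = 0.0080973177
Delta = -exp(-qT) * N(-d1) = -1.0000000000 * 0.0080973177 = -0.008097


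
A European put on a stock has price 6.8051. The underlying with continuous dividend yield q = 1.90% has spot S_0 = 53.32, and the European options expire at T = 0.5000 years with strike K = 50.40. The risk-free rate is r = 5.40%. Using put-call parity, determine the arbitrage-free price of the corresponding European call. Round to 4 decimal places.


Put-call parity: C - P = S_0 * exp(-qT) - K * exp(-rT).
S_0 * exp(-qT) = 53.3200 * 0.99054498 = 52.81585846
K * exp(-rT) = 50.4000 * 0.97336124 = 49.05740657
C = P + S*exp(-qT) - K*exp(-rT)
C = 6.8051 + 52.81585846 - 49.05740657 = 10.5636

Answer: Call price = 10.5636


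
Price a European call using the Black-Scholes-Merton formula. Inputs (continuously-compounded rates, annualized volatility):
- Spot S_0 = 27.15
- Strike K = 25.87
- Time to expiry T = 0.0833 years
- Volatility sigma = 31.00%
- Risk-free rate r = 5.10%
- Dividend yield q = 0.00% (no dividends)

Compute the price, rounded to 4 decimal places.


Answer: Price = 1.7969

Derivation:
d1 = (ln(S/K) + (r - q + 0.5*sigma^2) * T) / (sigma * sqrt(T)) = 0.63197759
d2 = d1 - sigma * sqrt(T) = 0.54250620
exp(-rT) = 0.99576071; exp(-qT) = 1.00000000
C = S_0 * exp(-qT) * N(d1) - K * exp(-rT) * N(d2)
N(d1) = 0.73629924; N(d2) = 0.70626508
C = 27.1500 * 1.00000000 * 0.73629924 - 25.8700 * 0.99576071 * 0.70626508 = 1.7969


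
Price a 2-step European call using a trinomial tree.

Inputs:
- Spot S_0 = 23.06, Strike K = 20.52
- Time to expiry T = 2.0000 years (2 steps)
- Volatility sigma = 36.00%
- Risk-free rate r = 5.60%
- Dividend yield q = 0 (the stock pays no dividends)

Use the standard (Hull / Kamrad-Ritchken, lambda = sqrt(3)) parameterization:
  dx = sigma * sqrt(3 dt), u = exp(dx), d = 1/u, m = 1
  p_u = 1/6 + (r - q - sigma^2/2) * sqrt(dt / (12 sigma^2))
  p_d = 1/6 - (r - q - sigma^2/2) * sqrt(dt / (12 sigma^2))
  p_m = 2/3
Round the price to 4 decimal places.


Answer: Price = V(0,0) = 6.7764

Derivation:
dt = T/N = 1.000000; dx = sigma*sqrt(3*dt) = 0.623538
u = exp(dx) = 1.865517; d = 1/u = 0.536044
p_u = 0.159610, p_m = 0.666667, p_d = 0.173723
Discount per step: exp(-r*dt) = 0.945539
Stock lattice S(k, j) with j the centered position index:
  k=0: S(0,+0) = 23.0600
  k=1: S(1,-1) = 12.3612; S(1,+0) = 23.0600; S(1,+1) = 43.0188
  k=2: S(2,-2) = 6.6261; S(2,-1) = 12.3612; S(2,+0) = 23.0600; S(2,+1) = 43.0188; S(2,+2) = 80.2524
Terminal payoffs V(N, j) = max(S_T - K, 0):
  V(2,-2) = 0.000000; V(2,-1) = 0.000000; V(2,+0) = 2.540000; V(2,+1) = 22.498825; V(2,+2) = 59.732354
Backward induction: V(k, j) = exp(-r*dt) * [p_u * V(k+1, j+1) + p_m * V(k+1, j) + p_d * V(k+1, j-1)]
  V(1,-1) = exp(-r*dt) * [p_u*2.540000 + p_m*0.000000 + p_d*0.000000] = 0.383331
  V(1,+0) = exp(-r*dt) * [p_u*22.498825 + p_m*2.540000 + p_d*0.000000] = 4.996583
  V(1,+1) = exp(-r*dt) * [p_u*59.732354 + p_m*22.498825 + p_d*2.540000] = 23.614239
  V(0,+0) = exp(-r*dt) * [p_u*23.614239 + p_m*4.996583 + p_d*0.383331] = 6.776415


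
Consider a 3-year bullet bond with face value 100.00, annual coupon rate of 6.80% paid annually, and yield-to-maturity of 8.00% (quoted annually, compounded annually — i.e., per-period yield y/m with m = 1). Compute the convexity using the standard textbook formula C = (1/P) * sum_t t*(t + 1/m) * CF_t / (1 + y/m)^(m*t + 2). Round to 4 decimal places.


Coupon per period c = face * coupon_rate / m = 6.800000
Periods per year m = 1; per-period yield y/m = 0.080000
Number of cashflows N = 3
Cashflows (t years, CF_t, discount factor 1/(1+y/m)^(m*t), PV):
  t = 1.0000: CF_t = 6.800000, DF = 0.925926, PV = 6.296296
  t = 2.0000: CF_t = 6.800000, DF = 0.857339, PV = 5.829904
  t = 3.0000: CF_t = 106.800000, DF = 0.793832, PV = 84.781283
Price P = sum_t PV_t = 96.907484
Convexity numerator sum_t t*(t + 1/m) * CF_t / (1+y/m)^(m*t + 2):
  t = 1.0000: term = 10.796118
  t = 2.0000: term = 29.989218
  t = 3.0000: term = 872.235425
Convexity = (1/P) * sum = 913.020762 / 96.907484 = 9.421571

Answer: Convexity = 9.4216


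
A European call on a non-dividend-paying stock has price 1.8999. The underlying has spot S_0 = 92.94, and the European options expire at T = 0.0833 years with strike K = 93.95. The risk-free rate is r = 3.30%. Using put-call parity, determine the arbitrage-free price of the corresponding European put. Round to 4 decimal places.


Answer: Put price = 2.6520

Derivation:
Put-call parity: C - P = S_0 * exp(-qT) - K * exp(-rT).
S_0 * exp(-qT) = 92.9400 * 1.00000000 = 92.94000000
K * exp(-rT) = 93.9500 * 0.99725487 = 93.69209548
P = C - S*exp(-qT) + K*exp(-rT)
P = 1.8999 - 92.94000000 + 93.69209548 = 2.6520


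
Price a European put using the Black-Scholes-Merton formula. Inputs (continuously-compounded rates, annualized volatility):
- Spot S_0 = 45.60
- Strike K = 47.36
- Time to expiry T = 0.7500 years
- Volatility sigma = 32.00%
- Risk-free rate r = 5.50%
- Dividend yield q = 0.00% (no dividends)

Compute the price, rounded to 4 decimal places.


Answer: Price = 4.9403

Derivation:
d1 = (ln(S/K) + (r - q + 0.5*sigma^2) * T) / (sigma * sqrt(T)) = 0.15075960
d2 = d1 - sigma * sqrt(T) = -0.12636853
exp(-rT) = 0.95958920; exp(-qT) = 1.00000000
P = K * exp(-rT) * N(-d2) - S_0 * exp(-qT) * N(-d1)
N(-d1) = 0.44008268; N(-d2) = 0.55027989
P = 47.3600 * 0.95958920 * 0.55027989 - 45.6000 * 1.00000000 * 0.44008268 = 4.9403


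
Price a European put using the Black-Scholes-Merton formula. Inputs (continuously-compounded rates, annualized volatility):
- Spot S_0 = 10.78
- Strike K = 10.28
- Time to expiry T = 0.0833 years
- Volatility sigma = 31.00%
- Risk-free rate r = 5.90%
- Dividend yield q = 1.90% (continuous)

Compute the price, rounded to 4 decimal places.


Answer: Price = 0.1667

Derivation:
d1 = (ln(S/K) + (r - q + 0.5*sigma^2) * T) / (sigma * sqrt(T)) = 0.61278660
d2 = d1 - sigma * sqrt(T) = 0.52331521
exp(-rT) = 0.99509736; exp(-qT) = 0.99841855
P = K * exp(-rT) * N(-d2) - S_0 * exp(-qT) * N(-d1)
N(-d1) = 0.27000873; N(-d2) = 0.30037746
P = 10.2800 * 0.99509736 * 0.30037746 - 10.7800 * 0.99841855 * 0.27000873 = 0.1667


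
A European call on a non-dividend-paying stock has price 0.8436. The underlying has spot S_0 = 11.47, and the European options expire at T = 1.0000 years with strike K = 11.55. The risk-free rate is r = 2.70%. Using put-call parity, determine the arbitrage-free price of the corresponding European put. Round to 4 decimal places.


Put-call parity: C - P = S_0 * exp(-qT) - K * exp(-rT).
S_0 * exp(-qT) = 11.4700 * 1.00000000 = 11.47000000
K * exp(-rT) = 11.5500 * 0.97336124 = 11.24232234
P = C - S*exp(-qT) + K*exp(-rT)
P = 0.8436 - 11.47000000 + 11.24232234 = 0.6159

Answer: Put price = 0.6159


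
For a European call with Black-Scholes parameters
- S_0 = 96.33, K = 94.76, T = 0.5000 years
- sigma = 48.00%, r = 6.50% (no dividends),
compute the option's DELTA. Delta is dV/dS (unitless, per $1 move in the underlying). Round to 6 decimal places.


d1 = 0.3138741451; d2 = -0.0255371099
phi(d1) = 0.3797671327; exp(-qT) = 1.0000000000; exp(-rT) = 0.9680224498
N(d1) = 0.6231916860
Delta = exp(-qT) * N(d1) = 1.0000000000 * 0.6231916860 = 0.623192

Answer: Delta = 0.623192


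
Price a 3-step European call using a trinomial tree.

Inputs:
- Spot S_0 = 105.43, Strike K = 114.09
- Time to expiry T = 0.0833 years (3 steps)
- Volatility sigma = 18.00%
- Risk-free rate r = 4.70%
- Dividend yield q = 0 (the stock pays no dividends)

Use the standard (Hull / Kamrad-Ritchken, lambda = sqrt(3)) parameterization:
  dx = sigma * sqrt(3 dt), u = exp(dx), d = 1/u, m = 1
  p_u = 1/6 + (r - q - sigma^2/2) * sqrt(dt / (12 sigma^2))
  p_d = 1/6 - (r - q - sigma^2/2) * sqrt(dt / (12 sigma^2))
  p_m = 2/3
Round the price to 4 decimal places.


Answer: Price = V(0,0) = 0.2243

Derivation:
dt = T/N = 0.027767; dx = sigma*sqrt(3*dt) = 0.051951
u = exp(dx) = 1.053324; d = 1/u = 0.949375
p_u = 0.174898, p_m = 0.666667, p_d = 0.158436
Discount per step: exp(-r*dt) = 0.998696
Stock lattice S(k, j) with j the centered position index:
  k=0: S(0,+0) = 105.4300
  k=1: S(1,-1) = 100.0926; S(1,+0) = 105.4300; S(1,+1) = 111.0520
  k=2: S(2,-2) = 95.0255; S(2,-1) = 100.0926; S(2,+0) = 105.4300; S(2,+1) = 111.0520; S(2,+2) = 116.9737
  k=3: S(3,-3) = 90.2148; S(3,-2) = 95.0255; S(3,-1) = 100.0926; S(3,+0) = 105.4300; S(3,+1) = 111.0520; S(3,+2) = 116.9737; S(3,+3) = 123.2113
Terminal payoffs V(N, j) = max(S_T - K, 0):
  V(3,-3) = 0.000000; V(3,-2) = 0.000000; V(3,-1) = 0.000000; V(3,+0) = 0.000000; V(3,+1) = 0.000000; V(3,+2) = 2.883743; V(3,+3) = 9.121282
Backward induction: V(k, j) = exp(-r*dt) * [p_u * V(k+1, j+1) + p_m * V(k+1, j) + p_d * V(k+1, j-1)]
  V(2,-2) = exp(-r*dt) * [p_u*0.000000 + p_m*0.000000 + p_d*0.000000] = 0.000000
  V(2,-1) = exp(-r*dt) * [p_u*0.000000 + p_m*0.000000 + p_d*0.000000] = 0.000000
  V(2,+0) = exp(-r*dt) * [p_u*0.000000 + p_m*0.000000 + p_d*0.000000] = 0.000000
  V(2,+1) = exp(-r*dt) * [p_u*2.883743 + p_m*0.000000 + p_d*0.000000] = 0.503702
  V(2,+2) = exp(-r*dt) * [p_u*9.121282 + p_m*2.883743 + p_d*0.000000] = 3.513198
  V(1,-1) = exp(-r*dt) * [p_u*0.000000 + p_m*0.000000 + p_d*0.000000] = 0.000000
  V(1,+0) = exp(-r*dt) * [p_u*0.503702 + p_m*0.000000 + p_d*0.000000] = 0.087981
  V(1,+1) = exp(-r*dt) * [p_u*3.513198 + p_m*0.503702 + p_d*0.000000] = 0.949012
  V(0,+0) = exp(-r*dt) * [p_u*0.949012 + p_m*0.087981 + p_d*0.000000] = 0.224341


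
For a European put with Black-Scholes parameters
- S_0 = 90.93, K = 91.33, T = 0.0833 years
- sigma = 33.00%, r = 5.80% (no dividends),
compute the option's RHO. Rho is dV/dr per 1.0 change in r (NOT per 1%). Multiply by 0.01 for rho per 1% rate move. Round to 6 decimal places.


d1 = 0.0522632147; d2 = -0.0429805252
phi(d1) = 0.3983978081; exp(-qT) = 1.0000000000; exp(-rT) = 0.9951802524
N(-d2) = 0.5171414709
Rho = -K*T*exp(-rT)*N(-d2) = -91.3300 * 0.0833 * 0.9951802524 * 0.5171414709 = -3.915341

Answer: Rho = -3.915341


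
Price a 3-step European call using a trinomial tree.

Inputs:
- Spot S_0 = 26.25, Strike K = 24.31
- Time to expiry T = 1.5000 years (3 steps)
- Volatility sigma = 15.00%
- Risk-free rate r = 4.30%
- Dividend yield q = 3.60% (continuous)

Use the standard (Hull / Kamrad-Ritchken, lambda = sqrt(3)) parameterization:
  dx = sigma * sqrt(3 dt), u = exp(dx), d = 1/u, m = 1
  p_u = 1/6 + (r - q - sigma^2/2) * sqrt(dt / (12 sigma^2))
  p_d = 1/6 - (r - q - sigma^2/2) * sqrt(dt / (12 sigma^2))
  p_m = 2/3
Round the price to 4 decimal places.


dt = T/N = 0.500000; dx = sigma*sqrt(3*dt) = 0.183712
u = exp(dx) = 1.201669; d = 1/u = 0.832176
p_u = 0.160883, p_m = 0.666667, p_d = 0.172450
Discount per step: exp(-r*dt) = 0.978729
Stock lattice S(k, j) with j the centered position index:
  k=0: S(0,+0) = 26.2500
  k=1: S(1,-1) = 21.8446; S(1,+0) = 26.2500; S(1,+1) = 31.5438
  k=2: S(2,-2) = 18.1786; S(2,-1) = 21.8446; S(2,+0) = 26.2500; S(2,+1) = 31.5438; S(2,+2) = 37.9052
  k=3: S(3,-3) = 15.1277; S(3,-2) = 18.1786; S(3,-1) = 21.8446; S(3,+0) = 26.2500; S(3,+1) = 31.5438; S(3,+2) = 37.9052; S(3,+3) = 45.5496
Terminal payoffs V(N, j) = max(S_T - K, 0):
  V(3,-3) = 0.000000; V(3,-2) = 0.000000; V(3,-1) = 0.000000; V(3,+0) = 1.940000; V(3,+1) = 7.233821; V(3,+2) = 13.595243; V(3,+3) = 21.239570
Backward induction: V(k, j) = exp(-r*dt) * [p_u * V(k+1, j+1) + p_m * V(k+1, j) + p_d * V(k+1, j-1)]
  V(2,-2) = exp(-r*dt) * [p_u*0.000000 + p_m*0.000000 + p_d*0.000000] = 0.000000
  V(2,-1) = exp(-r*dt) * [p_u*1.940000 + p_m*0.000000 + p_d*0.000000] = 0.305474
  V(2,+0) = exp(-r*dt) * [p_u*7.233821 + p_m*1.940000 + p_d*0.000000] = 2.404869
  V(2,+1) = exp(-r*dt) * [p_u*13.595243 + p_m*7.233821 + p_d*1.940000] = 7.188128
  V(2,+2) = exp(-r*dt) * [p_u*21.239570 + p_m*13.595243 + p_d*7.233821] = 13.436055
  V(1,-1) = exp(-r*dt) * [p_u*2.404869 + p_m*0.305474 + p_d*0.000000] = 0.577991
  V(1,+0) = exp(-r*dt) * [p_u*7.188128 + p_m*2.404869 + p_d*0.305474] = 2.752553
  V(1,+1) = exp(-r*dt) * [p_u*13.436055 + p_m*7.188128 + p_d*2.404869] = 7.211710
  V(0,+0) = exp(-r*dt) * [p_u*7.211710 + p_m*2.752553 + p_d*0.577991] = 3.029121

Answer: Price = V(0,0) = 3.0291


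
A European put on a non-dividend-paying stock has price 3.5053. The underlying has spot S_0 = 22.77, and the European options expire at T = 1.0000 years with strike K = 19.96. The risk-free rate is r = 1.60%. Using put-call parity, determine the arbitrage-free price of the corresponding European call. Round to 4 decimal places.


Answer: Call price = 6.6321

Derivation:
Put-call parity: C - P = S_0 * exp(-qT) - K * exp(-rT).
S_0 * exp(-qT) = 22.7700 * 1.00000000 = 22.77000000
K * exp(-rT) = 19.9600 * 0.98412732 = 19.64318131
C = P + S*exp(-qT) - K*exp(-rT)
C = 3.5053 + 22.77000000 - 19.64318131 = 6.6321


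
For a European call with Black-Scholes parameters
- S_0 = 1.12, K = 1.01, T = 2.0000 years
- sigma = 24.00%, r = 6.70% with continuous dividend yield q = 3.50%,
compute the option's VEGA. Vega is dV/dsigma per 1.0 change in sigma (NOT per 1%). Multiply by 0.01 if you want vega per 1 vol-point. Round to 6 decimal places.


d1 = 0.6628488336; d2 = 0.3234375786
phi(d1) = 0.3202597732; exp(-qT) = 0.9323938199; exp(-rT) = 0.8745900646
Vega = S * exp(-qT) * phi(d1) * sqrt(T) = 1.1200 * 0.9323938199 * 0.3202597732 * 1.4142135624 = 0.472971

Answer: Vega = 0.472971


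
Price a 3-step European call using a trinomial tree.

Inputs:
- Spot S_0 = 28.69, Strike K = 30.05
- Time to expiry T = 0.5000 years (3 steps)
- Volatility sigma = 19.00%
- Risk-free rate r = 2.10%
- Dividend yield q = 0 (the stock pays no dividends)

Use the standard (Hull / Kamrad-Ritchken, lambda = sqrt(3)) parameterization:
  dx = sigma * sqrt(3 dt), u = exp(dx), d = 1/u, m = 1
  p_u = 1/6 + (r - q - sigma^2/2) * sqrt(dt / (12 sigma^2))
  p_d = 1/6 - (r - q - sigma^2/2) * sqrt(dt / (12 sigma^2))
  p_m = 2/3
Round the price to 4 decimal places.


Answer: Price = V(0,0) = 1.1347

Derivation:
dt = T/N = 0.166667; dx = sigma*sqrt(3*dt) = 0.134350
u = exp(dx) = 1.143793; d = 1/u = 0.874284
p_u = 0.168496, p_m = 0.666667, p_d = 0.164837
Discount per step: exp(-r*dt) = 0.996506
Stock lattice S(k, j) with j the centered position index:
  k=0: S(0,+0) = 28.6900
  k=1: S(1,-1) = 25.0832; S(1,+0) = 28.6900; S(1,+1) = 32.8154
  k=2: S(2,-2) = 21.9298; S(2,-1) = 25.0832; S(2,+0) = 28.6900; S(2,+1) = 32.8154; S(2,+2) = 37.5341
  k=3: S(3,-3) = 19.1729; S(3,-2) = 21.9298; S(3,-1) = 25.0832; S(3,+0) = 28.6900; S(3,+1) = 32.8154; S(3,+2) = 37.5341; S(3,+3) = 42.9312
Terminal payoffs V(N, j) = max(S_T - K, 0):
  V(3,-3) = 0.000000; V(3,-2) = 0.000000; V(3,-1) = 0.000000; V(3,+0) = 0.000000; V(3,+1) = 2.765433; V(3,+2) = 7.484076; V(3,+3) = 12.881228
Backward induction: V(k, j) = exp(-r*dt) * [p_u * V(k+1, j+1) + p_m * V(k+1, j) + p_d * V(k+1, j-1)]
  V(2,-2) = exp(-r*dt) * [p_u*0.000000 + p_m*0.000000 + p_d*0.000000] = 0.000000
  V(2,-1) = exp(-r*dt) * [p_u*0.000000 + p_m*0.000000 + p_d*0.000000] = 0.000000
  V(2,+0) = exp(-r*dt) * [p_u*2.765433 + p_m*0.000000 + p_d*0.000000] = 0.464338
  V(2,+1) = exp(-r*dt) * [p_u*7.484076 + p_m*2.765433 + p_d*0.000000] = 3.093815
  V(2,+2) = exp(-r*dt) * [p_u*12.881228 + p_m*7.484076 + p_d*2.765433] = 7.589062
  V(1,-1) = exp(-r*dt) * [p_u*0.464338 + p_m*0.000000 + p_d*0.000000] = 0.077966
  V(1,+0) = exp(-r*dt) * [p_u*3.093815 + p_m*0.464338 + p_d*0.000000] = 0.827952
  V(1,+1) = exp(-r*dt) * [p_u*7.589062 + p_m*3.093815 + p_d*0.464338] = 3.405872
  V(0,+0) = exp(-r*dt) * [p_u*3.405872 + p_m*0.827952 + p_d*0.077966] = 1.134719


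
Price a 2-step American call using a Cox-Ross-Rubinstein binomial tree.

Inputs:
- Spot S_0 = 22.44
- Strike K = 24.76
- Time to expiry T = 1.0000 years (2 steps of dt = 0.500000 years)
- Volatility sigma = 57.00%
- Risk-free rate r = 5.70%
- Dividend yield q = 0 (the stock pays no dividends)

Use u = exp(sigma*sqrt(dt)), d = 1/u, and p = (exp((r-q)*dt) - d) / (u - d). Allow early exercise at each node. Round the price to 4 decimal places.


Answer: Price = V(0,0) = 4.5658

Derivation:
dt = T/N = 0.500000
u = exp(sigma*sqrt(dt)) = 1.496383; d = 1/u = 0.668278
p = (exp((r-q)*dt) - d) / (u - d) = 0.435491
Discount per step: exp(-r*dt) = 0.971902
Stock lattice S(k, i) with i counting down-moves:
  k=0: S(0,0) = 22.4400
  k=1: S(1,0) = 33.5788; S(1,1) = 14.9962
  k=2: S(2,0) = 50.2468; S(2,1) = 22.4400; S(2,2) = 10.0216
Terminal payoffs V(N, i) = max(S_T - K, 0):
  V(2,0) = 25.486797; V(2,1) = 0.000000; V(2,2) = 0.000000
Backward induction: V(k, i) = exp(-r*dt) * [p * V(k+1, i) + (1-p) * V(k+1, i+1)]; then take max(V_cont, immediate exercise) for American.
  V(1,0) = exp(-r*dt) * [p*25.486797 + (1-p)*0.000000] = 10.787397; exercise = 8.818835; V(1,0) = max -> 10.787397
  V(1,1) = exp(-r*dt) * [p*0.000000 + (1-p)*0.000000] = 0.000000; exercise = 0.000000; V(1,1) = max -> 0.000000
  V(0,0) = exp(-r*dt) * [p*10.787397 + (1-p)*0.000000] = 4.565812; exercise = 0.000000; V(0,0) = max -> 4.565812


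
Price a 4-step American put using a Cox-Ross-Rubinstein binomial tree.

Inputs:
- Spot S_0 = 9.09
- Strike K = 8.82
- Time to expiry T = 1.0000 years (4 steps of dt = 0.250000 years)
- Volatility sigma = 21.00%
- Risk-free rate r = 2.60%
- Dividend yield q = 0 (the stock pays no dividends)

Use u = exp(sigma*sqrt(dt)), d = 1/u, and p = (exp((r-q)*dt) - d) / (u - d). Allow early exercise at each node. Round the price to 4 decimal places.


Answer: Price = V(0,0) = 0.5249

Derivation:
dt = T/N = 0.250000
u = exp(sigma*sqrt(dt)) = 1.110711; d = 1/u = 0.900325
p = (exp((r-q)*dt) - d) / (u - d) = 0.504770
Discount per step: exp(-r*dt) = 0.993521
Stock lattice S(k, i) with i counting down-moves:
  k=0: S(0,0) = 9.0900
  k=1: S(1,0) = 10.0964; S(1,1) = 8.1839
  k=2: S(2,0) = 11.2141; S(2,1) = 9.0900; S(2,2) = 7.3682
  k=3: S(3,0) = 12.4557; S(3,1) = 10.0964; S(3,2) = 8.1839; S(3,3) = 6.6338
  k=4: S(4,0) = 13.8346; S(4,1) = 11.2141; S(4,2) = 9.0900; S(4,3) = 7.3682; S(4,4) = 5.9726
Terminal payoffs V(N, i) = max(K - S_T, 0):
  V(4,0) = 0.000000; V(4,1) = 0.000000; V(4,2) = 0.000000; V(4,3) = 1.451789; V(4,4) = 2.847444
Backward induction: V(k, i) = exp(-r*dt) * [p * V(k+1, i) + (1-p) * V(k+1, i+1)]; then take max(V_cont, immediate exercise) for American.
  V(3,0) = exp(-r*dt) * [p*0.000000 + (1-p)*0.000000] = 0.000000; exercise = 0.000000; V(3,0) = max -> 0.000000
  V(3,1) = exp(-r*dt) * [p*0.000000 + (1-p)*0.000000] = 0.000000; exercise = 0.000000; V(3,1) = max -> 0.000000
  V(3,2) = exp(-r*dt) * [p*0.000000 + (1-p)*1.451789] = 0.714311; exercise = 0.636050; V(3,2) = max -> 0.714311
  V(3,3) = exp(-r*dt) * [p*1.451789 + (1-p)*2.847444] = 2.129075; exercise = 2.186219; V(3,3) = max -> 2.186219
  V(2,0) = exp(-r*dt) * [p*0.000000 + (1-p)*0.000000] = 0.000000; exercise = 0.000000; V(2,0) = max -> 0.000000
  V(2,1) = exp(-r*dt) * [p*0.000000 + (1-p)*0.714311] = 0.351456; exercise = 0.000000; V(2,1) = max -> 0.351456
  V(2,2) = exp(-r*dt) * [p*0.714311 + (1-p)*2.186219] = 1.433893; exercise = 1.451789; V(2,2) = max -> 1.451789
  V(1,0) = exp(-r*dt) * [p*0.000000 + (1-p)*0.351456] = 0.172924; exercise = 0.000000; V(1,0) = max -> 0.172924
  V(1,1) = exp(-r*dt) * [p*0.351456 + (1-p)*1.451789] = 0.890566; exercise = 0.636050; V(1,1) = max -> 0.890566
  V(0,0) = exp(-r*dt) * [p*0.172924 + (1-p)*0.890566] = 0.524899; exercise = 0.000000; V(0,0) = max -> 0.524899
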